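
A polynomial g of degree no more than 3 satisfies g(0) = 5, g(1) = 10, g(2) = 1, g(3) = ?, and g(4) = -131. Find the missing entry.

On equispaced nodes a degree-3 polynomial has vanishing fourth forward difference, so
  g(0) - 4·g(1) + 6·g(2) - 4·g(3) + g(4) = 0.
Substituting the known values and solving for g(3):
  -4·g(3) = 160
  g(3) = -40.

-40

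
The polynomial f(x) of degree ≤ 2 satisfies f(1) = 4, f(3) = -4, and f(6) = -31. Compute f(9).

-76

Using the Lagrange interpolation formula with nodes 1, 3, 6:
  L_0(x) = (x - 3)(x - 6) / 10
  L_1(x) = (x - 1)(x - 6) / -6
  L_2(x) = (x - 1)(x - 3) / 15
Then f(x) = 4·L_0(x) - 4·L_1(x) - 31·L_2(x).
Expanding and collecting terms gives f(x) = -x^2 + 5.
Evaluating at x = 9: f(9) = -76.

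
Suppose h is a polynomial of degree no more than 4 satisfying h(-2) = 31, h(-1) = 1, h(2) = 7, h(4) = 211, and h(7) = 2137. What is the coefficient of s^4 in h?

Write h(s) = as^4 + bs^3 + cs^2 + ds + e. Substituting each data point gives a linear system:
  16a - 8b + 4c - 2d + e = 31
  a - b + c - d + e = 1
  16a + 8b + 4c + 2d + e = 7
  256a + 64b + 16c + 4d + e = 211
  2401a + 343b + 49c + 7d + e = 2137
Solving the system yields a = 1, b = -1, c = 2, d = -2, e = -5.
So h(s) = s^4 - s^3 + 2s^2 - 2s - 5.
The leading coefficient is 1.

1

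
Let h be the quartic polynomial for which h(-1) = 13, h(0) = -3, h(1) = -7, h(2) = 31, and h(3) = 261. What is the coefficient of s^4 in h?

5

Write h(s) = as^4 + bs^3 + cs^2 + ds + e. Substituting each data point gives a linear system:
  a - b + c - d + e = 13
  e = -3
  a + b + c + d + e = -7
  16a + 8b + 4c + 2d + e = 31
  81a + 27b + 9c + 3d + e = 261
Solving the system yields a = 5, b = -5, c = 1, d = -5, e = -3.
So h(s) = 5s^4 - 5s^3 + s^2 - 5s - 3.
The leading coefficient is 5.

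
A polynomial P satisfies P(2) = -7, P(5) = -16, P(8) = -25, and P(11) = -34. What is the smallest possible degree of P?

1

Forward differences of the values at x = 2, 5, 8, 11:
  P  : -7  -16  -25  -34
  Δ  : -9  -9  -9
  Δ^2: 0  0
  Δ^3: 0
The first differences are constant (-9) and nonzero, while all higher differences vanish, so the minimal degree is 1.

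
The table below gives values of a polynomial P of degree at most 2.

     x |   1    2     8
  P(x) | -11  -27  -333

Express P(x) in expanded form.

P(x) = -5x^2 - x - 5

Write P(x) = ax^2 + bx + c. Substituting each data point gives a linear system:
  a + b + c = -11
  4a + 2b + c = -27
  64a + 8b + c = -333
Solving the system yields a = -5, b = -1, c = -5.
So P(x) = -5x^2 - x - 5.
Check: P(1) = -11. ✓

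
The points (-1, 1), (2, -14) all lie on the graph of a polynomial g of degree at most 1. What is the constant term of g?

Write g(s) = as + b. Substituting each data point gives a linear system:
  -a + b = 1
  2a + b = -14
Solving the system yields a = -5, b = -4.
So g(s) = -5s - 4.
The constant term is -4.

-4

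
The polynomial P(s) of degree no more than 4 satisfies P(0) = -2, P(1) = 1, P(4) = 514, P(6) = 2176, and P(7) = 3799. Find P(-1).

-1

Write P(s) = as^4 + bs^3 + cs^2 + ds + e. Substituting each data point gives a linear system:
  e = -2
  a + b + c + d + e = 1
  256a + 64b + 16c + 4d + e = 514
  1296a + 216b + 36c + 6d + e = 2176
  2401a + 343b + 49c + 7d + e = 3799
Solving the system yields a = 1, b = 4, c = 1, d = -3, e = -2.
So P(s) = s^4 + 4s^3 + s^2 - 3s - 2.
Then P(-1) = -1.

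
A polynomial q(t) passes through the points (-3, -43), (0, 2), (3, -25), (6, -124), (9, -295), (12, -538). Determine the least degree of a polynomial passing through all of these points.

2

Forward differences of the values at t = -3, 0, 3, 6, 9, 12:
  q  : -43  2  -25  -124  -295  -538
  Δ  : 45  -27  -99  -171  -243
  Δ^2: -72  -72  -72  -72
  Δ^3: 0  0  0
  Δ^4: 0  0
  Δ^5: 0
The second differences are constant (-72) and nonzero, while all higher differences vanish, so the minimal degree is 2.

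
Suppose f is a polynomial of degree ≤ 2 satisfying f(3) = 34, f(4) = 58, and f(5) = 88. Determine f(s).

Write f(s) = as^2 + bs + c. Substituting each data point gives a linear system:
  9a + 3b + c = 34
  16a + 4b + c = 58
  25a + 5b + c = 88
Solving the system yields a = 3, b = 3, c = -2.
So f(s) = 3s^2 + 3s - 2.
Check: f(5) = 88. ✓

f(s) = 3s^2 + 3s - 2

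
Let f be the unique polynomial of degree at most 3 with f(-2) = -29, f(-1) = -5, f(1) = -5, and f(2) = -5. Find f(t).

Write f(t) = at^3 + bt^2 + ct + d. Substituting each data point gives a linear system:
  -8a + 4b - 2c + d = -29
  -a + b - c + d = -5
  a + b + c + d = -5
  8a + 4b + 2c + d = -5
Solving the system yields a = 2, b = -4, c = -2, d = -1.
So f(t) = 2t³ - 4t² - 2t - 1.
Check: f(-1) = -5. ✓

f(t) = 2t^3 - 4t^2 - 2t - 1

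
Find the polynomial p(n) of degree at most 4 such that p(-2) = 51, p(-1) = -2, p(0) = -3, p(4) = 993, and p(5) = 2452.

Using the Lagrange interpolation formula with nodes -2, -1, 0, 4, 5:
  L_0(n) = (n + 1)n(n - 4)(n - 5) / 84
  L_1(n) = (n + 2)n(n - 4)(n - 5) / -30
  L_2(n) = (n + 2)(n + 1)(n - 4)(n - 5) / 40
  L_3(n) = (n + 2)(n + 1)n(n - 5) / -120
  L_4(n) = (n + 2)(n + 1)n(n - 4) / 210
Then p(n) = 51·L_0(n) - 2·L_1(n) - 3·L_2(n) + 993·L_3(n) + 2452·L_4(n).
Expanding and collecting terms gives p(n) = 4n^4 - 2n^2 + n - 3.
Check: p(4) = 993. ✓

p(n) = 4n^4 - 2n^2 + n - 3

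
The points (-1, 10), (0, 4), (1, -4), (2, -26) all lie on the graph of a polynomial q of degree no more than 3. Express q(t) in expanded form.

q(t) = -2t^3 - t^2 - 5t + 4

Write q(t) = at^3 + bt^2 + ct + d. Substituting each data point gives a linear system:
  -a + b - c + d = 10
  d = 4
  a + b + c + d = -4
  8a + 4b + 2c + d = -26
Solving the system yields a = -2, b = -1, c = -5, d = 4.
So q(t) = -2t^3 - t^2 - 5t + 4.
Check: q(2) = -26. ✓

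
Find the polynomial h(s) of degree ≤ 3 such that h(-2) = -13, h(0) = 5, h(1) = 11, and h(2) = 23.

h(s) = s^3 + 5s + 5

Write h(s) = as^3 + bs^2 + cs + d. Substituting each data point gives a linear system:
  -8a + 4b - 2c + d = -13
  d = 5
  a + b + c + d = 11
  8a + 4b + 2c + d = 23
Solving the system yields a = 1, b = 0, c = 5, d = 5.
So h(s) = s^3 + 5s + 5.
Check: h(0) = 5. ✓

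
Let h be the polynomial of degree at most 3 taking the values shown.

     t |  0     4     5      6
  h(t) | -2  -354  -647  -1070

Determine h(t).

h(t) = -4t^3 - 5t^2 - 4t - 2

Write h(t) = at^3 + bt^2 + ct + d. Substituting each data point gives a linear system:
  d = -2
  64a + 16b + 4c + d = -354
  125a + 25b + 5c + d = -647
  216a + 36b + 6c + d = -1070
Solving the system yields a = -4, b = -5, c = -4, d = -2.
So h(t) = -4t^3 - 5t^2 - 4t - 2.
Check: h(4) = -354. ✓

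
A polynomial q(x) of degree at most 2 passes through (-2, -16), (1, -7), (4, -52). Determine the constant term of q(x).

-4

Write q(x) = ax^2 + bx + c. Substituting each data point gives a linear system:
  4a - 2b + c = -16
  a + b + c = -7
  16a + 4b + c = -52
Solving the system yields a = -3, b = 0, c = -4.
So q(x) = -3x^2 - 4.
The constant term is -4.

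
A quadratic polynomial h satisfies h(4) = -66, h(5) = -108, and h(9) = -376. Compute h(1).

Using the Lagrange interpolation formula with nodes 4, 5, 9:
  L_0(u) = (u - 5)(u - 9) / 5
  L_1(u) = (u - 4)(u - 9) / -4
  L_2(u) = (u - 4)(u - 5) / 20
Then h(u) = -66·L_0(u) - 108·L_1(u) - 376·L_2(u).
Expanding and collecting terms gives h(u) = -5u^2 + 3u + 2.
Evaluating at u = 1: h(1) = 0.

0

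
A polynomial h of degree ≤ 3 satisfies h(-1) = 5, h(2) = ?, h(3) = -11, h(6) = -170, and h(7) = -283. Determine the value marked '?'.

The 4 known points determine the degree-3 polynomial uniquely.
Write h(n) = an^3 + bn^2 + cn + d. Substituting each data point gives a linear system:
  -a + b - c + d = 5
  27a + 9b + 3c + d = -11
  216a + 36b + 6c + d = -170
  343a + 49b + 7c + d = -283
Solving the system yields a = -1, b = 1, c = 1, d = 4.
So h(n) = -n^3 + n^2 + n + 4.
Then h(2) = 2.

2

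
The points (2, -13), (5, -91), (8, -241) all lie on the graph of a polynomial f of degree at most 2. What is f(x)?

f(x) = -4x^2 + 2x - 1

Write f(x) = ax^2 + bx + c. Substituting each data point gives a linear system:
  4a + 2b + c = -13
  25a + 5b + c = -91
  64a + 8b + c = -241
Solving the system yields a = -4, b = 2, c = -1.
So f(x) = -4x^2 + 2x - 1.
Check: f(8) = -241. ✓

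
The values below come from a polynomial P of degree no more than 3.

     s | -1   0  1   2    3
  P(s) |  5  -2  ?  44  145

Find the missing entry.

3

The 4 known points determine the degree-3 polynomial uniquely.
Write P(s) = as^3 + bs^2 + cs + d. Substituting each data point gives a linear system:
  -a + b - c + d = 5
  d = -2
  8a + 4b + 2c + d = 44
  27a + 9b + 3c + d = 145
Solving the system yields a = 4, b = 6, c = -5, d = -2.
So P(s) = 4s³ + 6s² - 5s - 2.
Then P(1) = 3.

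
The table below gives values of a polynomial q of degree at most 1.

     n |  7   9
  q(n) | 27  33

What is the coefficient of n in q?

Write q(n) = an + b. Substituting each data point gives a linear system:
  7a + b = 27
  9a + b = 33
Solving the system yields a = 3, b = 6.
So q(n) = 3n + 6.
The leading coefficient is 3.

3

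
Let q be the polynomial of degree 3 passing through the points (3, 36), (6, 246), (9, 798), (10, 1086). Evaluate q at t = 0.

6

Using the Lagrange interpolation formula with nodes 3, 6, 9, 10:
  L_0(t) = (t - 6)(t - 9)(t - 10) / -126
  L_1(t) = (t - 3)(t - 9)(t - 10) / 36
  L_2(t) = (t - 3)(t - 6)(t - 10) / -18
  L_3(t) = (t - 3)(t - 6)(t - 9) / 28
Then q(t) = 36·L_0(t) + 246·L_1(t) + 798·L_2(t) + 1086·L_3(t).
Expanding and collecting terms gives q(t) = t³ + t² - 2t + 6.
Evaluating at t = 0: q(0) = 6.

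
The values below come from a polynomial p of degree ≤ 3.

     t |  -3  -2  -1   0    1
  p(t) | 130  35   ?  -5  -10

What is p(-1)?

0

On equispaced nodes a degree-3 polynomial has vanishing fourth forward difference, so
  p(-3) - 4·p(-2) + 6·p(-1) - 4·p(0) + p(1) = 0.
Substituting the known values and solving for p(-1):
  6·p(-1) = 0
  p(-1) = 0.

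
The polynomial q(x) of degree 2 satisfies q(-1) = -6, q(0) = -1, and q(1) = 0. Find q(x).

q(x) = -2x^2 + 3x - 1

Using the Lagrange interpolation formula with nodes -1, 0, 1:
  L_0(x) = x(x - 1) / 2
  L_1(x) = (x + 1)(x - 1) / -1
  L_2(x) = (x + 1)x / 2
Then q(x) = -6·L_0(x) - 1·L_1(x) + 0·L_2(x).
Expanding and collecting terms gives q(x) = -2x^2 + 3x - 1.
Check: q(-1) = -6. ✓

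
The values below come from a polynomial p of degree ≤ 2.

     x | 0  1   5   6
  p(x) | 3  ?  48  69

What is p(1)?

4

The 3 known points determine the degree-2 polynomial uniquely.
Write p(x) = ax^2 + bx + c. Substituting each data point gives a linear system:
  c = 3
  25a + 5b + c = 48
  36a + 6b + c = 69
Solving the system yields a = 2, b = -1, c = 3.
So p(x) = 2x^2 - x + 3.
Then p(1) = 4.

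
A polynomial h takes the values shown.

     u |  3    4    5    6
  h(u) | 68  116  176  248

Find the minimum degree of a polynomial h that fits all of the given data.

Forward differences of the values at u = 3, 4, 5, 6:
  h  : 68  116  176  248
  Δ  : 48  60  72
  Δ^2: 12  12
  Δ^3: 0
The second differences are constant (12) and nonzero, while all higher differences vanish, so the minimal degree is 2.

2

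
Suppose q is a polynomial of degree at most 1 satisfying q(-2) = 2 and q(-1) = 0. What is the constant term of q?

-2

Write q(x) = ax + b. Substituting each data point gives a linear system:
  -2a + b = 2
  -a + b = 0
Solving the system yields a = -2, b = -2.
So q(x) = -2x - 2.
The constant term is -2.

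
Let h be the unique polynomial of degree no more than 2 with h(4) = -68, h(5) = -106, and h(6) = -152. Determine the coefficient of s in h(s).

-2

Write h(s) = as^2 + bs + c. Substituting each data point gives a linear system:
  16a + 4b + c = -68
  25a + 5b + c = -106
  36a + 6b + c = -152
Solving the system yields a = -4, b = -2, c = 4.
So h(s) = -4s^2 - 2s + 4.
The coefficient of s is -2.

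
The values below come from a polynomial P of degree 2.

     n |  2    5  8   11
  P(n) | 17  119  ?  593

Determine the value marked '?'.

311

The 3 known points determine the degree-2 polynomial uniquely.
Write P(n) = an^2 + bn + c. Substituting each data point gives a linear system:
  4a + 2b + c = 17
  25a + 5b + c = 119
  121a + 11b + c = 593
Solving the system yields a = 5, b = -1, c = -1.
So P(n) = 5n^2 - n - 1.
Then P(8) = 311.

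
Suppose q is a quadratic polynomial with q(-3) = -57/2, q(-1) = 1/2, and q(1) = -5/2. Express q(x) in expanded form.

q(x) = -4x^2 - (3/2)x + 3

Write q(x) = ax^2 + bx + c. Substituting each data point gives a linear system:
  9a - 3b + c = -57/2
  a - b + c = 1/2
  a + b + c = -5/2
Solving the system yields a = -4, b = -3/2, c = 3.
So q(x) = -4x² - (3/2)x + 3.
Check: q(-1) = 1/2. ✓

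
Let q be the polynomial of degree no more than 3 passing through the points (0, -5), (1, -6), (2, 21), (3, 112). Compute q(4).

303

Forward differences of the values at u = 0, 1, 2, 3:
  q  : -5  -6  21  112
  Δ  : -1  27  91
  Δ^2: 28  64
  Δ^3: 36
The third differences are constant, confirming degree 3.
Interpolating (Newton forward form) and evaluating at u = 4 gives q(4) = 303.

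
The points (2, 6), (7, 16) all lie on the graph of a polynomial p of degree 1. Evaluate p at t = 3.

8

Write p(t) = at + b. Substituting each data point gives a linear system:
  2a + b = 6
  7a + b = 16
Solving the system yields a = 2, b = 2.
So p(t) = 2t + 2.
Then p(3) = 8.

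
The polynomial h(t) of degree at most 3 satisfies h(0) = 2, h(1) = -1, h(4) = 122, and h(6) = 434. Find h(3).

Using the Lagrange interpolation formula with nodes 0, 1, 4, 6:
  L_0(t) = (t - 1)(t - 4)(t - 6) / -24
  L_1(t) = t(t - 4)(t - 6) / 15
  L_2(t) = t(t - 1)(t - 6) / -24
  L_3(t) = t(t - 1)(t - 4) / 60
Then h(t) = 2·L_0(t) - 1·L_1(t) + 122·L_2(t) + 434·L_3(t).
Expanding and collecting terms gives h(t) = 2t^3 + t^2 - 6t + 2.
Evaluating at t = 3: h(3) = 47.

47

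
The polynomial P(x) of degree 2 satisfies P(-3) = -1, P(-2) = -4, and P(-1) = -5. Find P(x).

P(x) = x^2 + 2x - 4

Using the Lagrange interpolation formula with nodes -3, -2, -1:
  L_0(x) = (x + 2)(x + 1) / 2
  L_1(x) = (x + 3)(x + 1) / -1
  L_2(x) = (x + 3)(x + 2) / 2
Then P(x) = -1·L_0(x) - 4·L_1(x) - 5·L_2(x).
Expanding and collecting terms gives P(x) = x² + 2x - 4.
Check: P(-1) = -5. ✓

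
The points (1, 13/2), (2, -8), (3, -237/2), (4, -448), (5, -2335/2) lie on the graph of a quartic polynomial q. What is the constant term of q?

Write q(s) = as^4 + bs^3 + cs^2 + ds + e. Substituting each data point gives a linear system:
  a + b + c + d + e = 13/2
  16a + 8b + 4c + 2d + e = -8
  81a + 27b + 9c + 3d + e = -237/2
  256a + 64b + 16c + 4d + e = -448
  625a + 125b + 25c + 5d + e = -2335/2
Solving the system yields a = -2, b = -1/2, c = 5, d = 4, e = 0.
So q(s) = -2s⁴ - (1/2)s³ + 5s² + 4s.
The constant term is 0.

0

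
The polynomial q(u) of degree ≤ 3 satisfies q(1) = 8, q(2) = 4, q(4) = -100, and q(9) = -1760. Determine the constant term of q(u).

4

Write q(u) = au^3 + bu^2 + cu + d. Substituting each data point gives a linear system:
  a + b + c + d = 8
  8a + 4b + 2c + d = 4
  64a + 16b + 4c + d = -100
  729a + 81b + 9c + d = -1760
Solving the system yields a = -3, b = 5, c = 2, d = 4.
So q(u) = -3u^3 + 5u^2 + 2u + 4.
The constant term is 4.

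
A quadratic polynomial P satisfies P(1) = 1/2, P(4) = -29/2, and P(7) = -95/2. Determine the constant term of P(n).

Write P(n) = an^2 + bn + c. Substituting each data point gives a linear system:
  a + b + c = 1/2
  16a + 4b + c = -29/2
  49a + 7b + c = -95/2
Solving the system yields a = -1, b = 0, c = 3/2.
So P(n) = -n² + 3/2.
The constant term is 3/2.

3/2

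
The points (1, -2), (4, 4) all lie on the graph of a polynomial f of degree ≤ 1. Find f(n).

Using the Lagrange interpolation formula with nodes 1, 4:
  L_0(n) = (n - 4) / -3
  L_1(n) = (n - 1) / 3
Then f(n) = -2·L_0(n) + 4·L_1(n).
Expanding and collecting terms gives f(n) = 2n - 4.
Check: f(1) = -2. ✓

f(n) = 2n - 4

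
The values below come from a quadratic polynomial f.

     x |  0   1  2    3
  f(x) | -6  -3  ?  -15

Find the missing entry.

-6

The 3 known points determine the degree-2 polynomial uniquely.
Write f(x) = ax^2 + bx + c. Substituting each data point gives a linear system:
  c = -6
  a + b + c = -3
  9a + 3b + c = -15
Solving the system yields a = -3, b = 6, c = -6.
So f(x) = -3x² + 6x - 6.
Then f(2) = -6.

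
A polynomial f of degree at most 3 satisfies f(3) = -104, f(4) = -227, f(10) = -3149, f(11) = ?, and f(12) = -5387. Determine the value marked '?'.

-4168

The 4 known points determine the degree-3 polynomial uniquely.
Write f(u) = au^3 + bu^2 + cu + d. Substituting each data point gives a linear system:
  27a + 9b + 3c + d = -104
  64a + 16b + 4c + d = -227
  1000a + 100b + 10c + d = -3149
  1728a + 144b + 12c + d = -5387
Solving the system yields a = -3, b = -1, c = -5, d = 1.
So f(u) = -3u³ - u² - 5u + 1.
Then f(11) = -4168.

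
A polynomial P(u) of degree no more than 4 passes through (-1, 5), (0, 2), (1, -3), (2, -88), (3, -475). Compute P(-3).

-403

Using the Lagrange interpolation formula with nodes -1, 0, 1, 2, 3:
  L_0(u) = u(u - 1)(u - 2)(u - 3) / 24
  L_1(u) = (u + 1)(u - 1)(u - 2)(u - 3) / -6
  L_2(u) = (u + 1)u(u - 2)(u - 3) / 4
  L_3(u) = (u + 1)u(u - 1)(u - 3) / -6
  L_4(u) = (u + 1)u(u - 1)(u - 2) / 24
Then P(u) = 5·L_0(u) + 2·L_1(u) - 3·L_2(u) - 88·L_3(u) - 475·L_4(u).
Expanding and collecting terms gives P(u) = -6u^4 - u^3 + 5u^2 - 3u + 2.
Evaluating at u = -3: P(-3) = -403.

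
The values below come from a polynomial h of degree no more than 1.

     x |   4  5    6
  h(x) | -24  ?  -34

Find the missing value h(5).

-29

The 2 known points determine the degree-1 polynomial uniquely.
Write h(x) = ax + b. Substituting each data point gives a linear system:
  4a + b = -24
  6a + b = -34
Solving the system yields a = -5, b = -4.
So h(x) = -5x - 4.
Then h(5) = -29.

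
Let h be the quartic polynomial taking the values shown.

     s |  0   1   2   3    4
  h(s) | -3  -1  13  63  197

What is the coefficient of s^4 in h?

Write h(s) = as^4 + bs^3 + cs^2 + ds + e. Substituting each data point gives a linear system:
  e = -3
  a + b + c + d + e = -1
  16a + 8b + 4c + 2d + e = 13
  81a + 27b + 9c + 3d + e = 63
  256a + 64b + 16c + 4d + e = 197
Solving the system yields a = 1, b = -2, c = 5, d = -2, e = -3.
So h(s) = s⁴ - 2s³ + 5s² - 2s - 3.
The leading coefficient is 1.

1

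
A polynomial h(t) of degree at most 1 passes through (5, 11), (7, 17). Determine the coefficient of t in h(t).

Write h(t) = at + b. Substituting each data point gives a linear system:
  5a + b = 11
  7a + b = 17
Solving the system yields a = 3, b = -4.
So h(t) = 3t - 4.
The leading coefficient is 3.

3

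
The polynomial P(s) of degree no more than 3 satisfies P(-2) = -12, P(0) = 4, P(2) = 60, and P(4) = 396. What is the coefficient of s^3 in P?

Write P(s) = as^3 + bs^2 + cs + d. Substituting each data point gives a linear system:
  -8a + 4b - 2c + d = -12
  d = 4
  8a + 4b + 2c + d = 60
  64a + 16b + 4c + d = 396
Solving the system yields a = 5, b = 5, c = -2, d = 4.
So P(s) = 5s³ + 5s² - 2s + 4.
The leading coefficient is 5.

5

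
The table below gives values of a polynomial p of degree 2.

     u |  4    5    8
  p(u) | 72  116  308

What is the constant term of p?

-4

Write p(u) = au^2 + bu + c. Substituting each data point gives a linear system:
  16a + 4b + c = 72
  25a + 5b + c = 116
  64a + 8b + c = 308
Solving the system yields a = 5, b = -1, c = -4.
So p(u) = 5u^2 - u - 4.
The constant term is -4.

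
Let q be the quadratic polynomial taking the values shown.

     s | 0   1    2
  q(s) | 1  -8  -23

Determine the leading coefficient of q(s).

Write q(s) = as^2 + bs + c. Substituting each data point gives a linear system:
  c = 1
  a + b + c = -8
  4a + 2b + c = -23
Solving the system yields a = -3, b = -6, c = 1.
So q(s) = -3s^2 - 6s + 1.
The leading coefficient is -3.

-3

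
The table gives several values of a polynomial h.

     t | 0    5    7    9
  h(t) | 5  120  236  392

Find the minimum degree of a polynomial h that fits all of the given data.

Divided differences on the nodes 0, 5, 7, 9:
  order 0: 5  120  236  392
  order 1: 23  58  78
  order 2: 5  5
  order 3: 0
The order-2 divided differences are all 5 (nonzero) and every higher order vanishes, so the data lies on a polynomial of degree exactly 2.

2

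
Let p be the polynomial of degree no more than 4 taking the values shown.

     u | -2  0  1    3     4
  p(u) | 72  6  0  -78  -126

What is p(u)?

p(u) = u^4 - 6u^3 - u + 6

Write p(u) = au^4 + bu^3 + cu^2 + du + e. Substituting each data point gives a linear system:
  16a - 8b + 4c - 2d + e = 72
  e = 6
  a + b + c + d + e = 0
  81a + 27b + 9c + 3d + e = -78
  256a + 64b + 16c + 4d + e = -126
Solving the system yields a = 1, b = -6, c = 0, d = -1, e = 6.
So p(u) = u⁴ - 6u³ - u + 6.
Check: p(-2) = 72. ✓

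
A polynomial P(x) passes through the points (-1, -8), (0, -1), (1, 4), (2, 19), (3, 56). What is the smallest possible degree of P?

Forward differences of the values at x = -1, 0, 1, 2, 3:
  P  : -8  -1  4  19  56
  Δ  : 7  5  15  37
  Δ^2: -2  10  22
  Δ^3: 12  12
  Δ^4: 0
The third differences are constant (12) and nonzero, while all higher differences vanish, so the minimal degree is 3.

3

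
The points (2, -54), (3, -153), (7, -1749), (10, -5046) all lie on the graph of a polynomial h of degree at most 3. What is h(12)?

-8694

Write h(n) = an^3 + bn^2 + cn + d. Substituting each data point gives a linear system:
  8a + 4b + 2c + d = -54
  27a + 9b + 3c + d = -153
  343a + 49b + 7c + d = -1749
  1000a + 100b + 10c + d = -5046
Solving the system yields a = -5, b = 0, c = -4, d = -6.
So h(n) = -5n^3 - 4n - 6.
Then h(12) = -8694.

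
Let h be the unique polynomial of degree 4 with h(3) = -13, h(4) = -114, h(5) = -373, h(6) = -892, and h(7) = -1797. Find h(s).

h(s) = -s^4 + s^3 + 6s^2 - 5s + 2

Write h(s) = as^4 + bs^3 + cs^2 + ds + e. Substituting each data point gives a linear system:
  81a + 27b + 9c + 3d + e = -13
  256a + 64b + 16c + 4d + e = -114
  625a + 125b + 25c + 5d + e = -373
  1296a + 216b + 36c + 6d + e = -892
  2401a + 343b + 49c + 7d + e = -1797
Solving the system yields a = -1, b = 1, c = 6, d = -5, e = 2.
So h(s) = -s^4 + s^3 + 6s^2 - 5s + 2.
Check: h(5) = -373. ✓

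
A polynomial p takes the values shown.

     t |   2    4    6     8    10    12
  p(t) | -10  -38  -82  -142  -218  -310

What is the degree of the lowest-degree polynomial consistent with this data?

Forward differences of the values at t = 2, 4, 6, 8, 10, 12:
  p  : -10  -38  -82  -142  -218  -310
  Δ  : -28  -44  -60  -76  -92
  Δ^2: -16  -16  -16  -16
  Δ^3: 0  0  0
  Δ^4: 0  0
  Δ^5: 0
The second differences are constant (-16) and nonzero, while all higher differences vanish, so the minimal degree is 2.

2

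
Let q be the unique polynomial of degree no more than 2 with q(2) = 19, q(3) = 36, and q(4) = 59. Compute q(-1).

4

Write q(u) = au^2 + bu + c. Substituting each data point gives a linear system:
  4a + 2b + c = 19
  9a + 3b + c = 36
  16a + 4b + c = 59
Solving the system yields a = 3, b = 2, c = 3.
So q(u) = 3u^2 + 2u + 3.
Then q(-1) = 4.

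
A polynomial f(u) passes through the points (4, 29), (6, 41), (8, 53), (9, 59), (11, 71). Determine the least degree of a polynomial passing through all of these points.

Divided differences on the nodes 4, 6, 8, 9, 11:
  order 0: 29  41  53  59  71
  order 1: 6  6  6  6
  order 2: 0  0  0
  order 3: 0  0
  order 4: 0
The order-1 divided differences are all 6 (nonzero) and every higher order vanishes, so the data lies on a polynomial of degree exactly 1.

1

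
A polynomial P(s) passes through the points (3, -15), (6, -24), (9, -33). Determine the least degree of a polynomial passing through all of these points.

1

Forward differences of the values at s = 3, 6, 9:
  P  : -15  -24  -33
  Δ  : -9  -9
  Δ^2: 0
The first differences are constant (-9) and nonzero, while all higher differences vanish, so the minimal degree is 1.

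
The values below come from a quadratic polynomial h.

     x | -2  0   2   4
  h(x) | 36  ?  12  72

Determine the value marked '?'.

The 3 known points determine the degree-2 polynomial uniquely.
Write h(x) = ax^2 + bx + c. Substituting each data point gives a linear system:
  4a - 2b + c = 36
  4a + 2b + c = 12
  16a + 4b + c = 72
Solving the system yields a = 6, b = -6, c = 0.
So h(x) = 6x^2 - 6x.
Then h(0) = 0.

0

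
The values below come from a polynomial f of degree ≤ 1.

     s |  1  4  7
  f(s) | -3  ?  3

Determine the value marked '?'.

The 2 known points determine the degree-1 polynomial uniquely.
Write f(s) = as + b. Substituting each data point gives a linear system:
  a + b = -3
  7a + b = 3
Solving the system yields a = 1, b = -4.
So f(s) = s - 4.
Then f(4) = 0.

0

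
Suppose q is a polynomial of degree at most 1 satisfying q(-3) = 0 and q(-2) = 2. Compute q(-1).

Write q(t) = at + b. Substituting each data point gives a linear system:
  -3a + b = 0
  -2a + b = 2
Solving the system yields a = 2, b = 6.
So q(t) = 2t + 6.
Then q(-1) = 4.

4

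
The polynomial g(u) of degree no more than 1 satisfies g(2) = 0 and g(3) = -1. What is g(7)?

-5

Write g(u) = au + b. Substituting each data point gives a linear system:
  2a + b = 0
  3a + b = -1
Solving the system yields a = -1, b = 2.
So g(u) = -u + 2.
Then g(7) = -5.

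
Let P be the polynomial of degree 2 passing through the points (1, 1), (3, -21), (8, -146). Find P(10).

Using the Lagrange interpolation formula with nodes 1, 3, 8:
  L_0(n) = (n - 3)(n - 8) / 14
  L_1(n) = (n - 1)(n - 8) / -10
  L_2(n) = (n - 1)(n - 3) / 35
Then P(n) = 1·L_0(n) - 21·L_1(n) - 146·L_2(n).
Expanding and collecting terms gives P(n) = -2n^2 - 3n + 6.
Evaluating at n = 10: P(10) = -224.

-224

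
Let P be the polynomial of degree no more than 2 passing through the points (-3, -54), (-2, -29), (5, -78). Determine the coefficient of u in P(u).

Write P(u) = au^2 + bu + c. Substituting each data point gives a linear system:
  9a - 3b + c = -54
  4a - 2b + c = -29
  25a + 5b + c = -78
Solving the system yields a = -4, b = 5, c = -3.
So P(u) = -4u^2 + 5u - 3.
The coefficient of u is 5.

5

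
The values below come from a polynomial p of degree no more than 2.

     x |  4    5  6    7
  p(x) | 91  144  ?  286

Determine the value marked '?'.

On equispaced nodes a degree-2 polynomial has vanishing third forward difference, so
  - p(4) + 3·p(5) - 3·p(6) + p(7) = 0.
Substituting the known values and solving for p(6):
  -3·p(6) = -627
  p(6) = 209.

209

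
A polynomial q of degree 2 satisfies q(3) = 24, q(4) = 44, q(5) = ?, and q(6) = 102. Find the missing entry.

The 3 known points determine the degree-2 polynomial uniquely.
Write q(u) = au^2 + bu + c. Substituting each data point gives a linear system:
  9a + 3b + c = 24
  16a + 4b + c = 44
  36a + 6b + c = 102
Solving the system yields a = 3, b = -1, c = 0.
So q(u) = 3u^2 - u.
Then q(5) = 70.

70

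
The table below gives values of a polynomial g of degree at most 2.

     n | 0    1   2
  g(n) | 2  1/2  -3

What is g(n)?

g(n) = -n^2 - (1/2)n + 2

Using the Lagrange interpolation formula with nodes 0, 1, 2:
  L_0(n) = (n - 1)(n - 2) / 2
  L_1(n) = n(n - 2) / -1
  L_2(n) = n(n - 1) / 2
Then g(n) = 2·L_0(n) + 1/2·L_1(n) - 3·L_2(n).
Expanding and collecting terms gives g(n) = -n^2 - (1/2)n + 2.
Check: g(2) = -3. ✓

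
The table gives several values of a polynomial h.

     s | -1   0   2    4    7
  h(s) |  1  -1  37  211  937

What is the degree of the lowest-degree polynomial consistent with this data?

Divided differences on the nodes -1, 0, 2, 4, 7:
  order 0: 1  -1  37  211  937
  order 1: -2  19  87  242
  order 2: 7  17  31
  order 3: 2  2
  order 4: 0
The order-3 divided differences are all 2 (nonzero) and every higher order vanishes, so the data lies on a polynomial of degree exactly 3.

3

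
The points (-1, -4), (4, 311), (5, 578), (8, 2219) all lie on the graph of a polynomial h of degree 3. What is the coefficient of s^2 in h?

Write h(s) = as^3 + bs^2 + cs + d. Substituting each data point gives a linear system:
  -a + b - c + d = -4
  64a + 16b + 4c + d = 311
  125a + 25b + 5c + d = 578
  512a + 64b + 8c + d = 2219
Solving the system yields a = 4, b = 2, c = 5, d = 3.
So h(s) = 4s³ + 2s² + 5s + 3.
The coefficient of s^2 is 2.

2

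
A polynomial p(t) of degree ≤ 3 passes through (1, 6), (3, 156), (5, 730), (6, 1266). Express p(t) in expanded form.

Write p(t) = at^3 + bt^2 + ct + d. Substituting each data point gives a linear system:
  a + b + c + d = 6
  27a + 9b + 3c + d = 156
  125a + 25b + 5c + d = 730
  216a + 36b + 6c + d = 1266
Solving the system yields a = 6, b = -1, c = 1, d = 0.
So p(t) = 6t^3 - t^2 + t.
Check: p(1) = 6. ✓

p(t) = 6t^3 - t^2 + t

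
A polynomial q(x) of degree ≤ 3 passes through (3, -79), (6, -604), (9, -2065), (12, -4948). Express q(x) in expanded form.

Write q(x) = ax^3 + bx^2 + cx + d. Substituting each data point gives a linear system:
  27a + 9b + 3c + d = -79
  216a + 36b + 6c + d = -604
  729a + 81b + 9c + d = -2065
  1728a + 144b + 12c + d = -4948
Solving the system yields a = -3, b = 2, c = -4, d = -4.
So q(x) = -3x³ + 2x² - 4x - 4.
Check: q(6) = -604. ✓

q(x) = -3x^3 + 2x^2 - 4x - 4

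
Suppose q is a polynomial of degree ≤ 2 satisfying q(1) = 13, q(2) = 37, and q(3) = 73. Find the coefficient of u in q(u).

Write q(u) = au^2 + bu + c. Substituting each data point gives a linear system:
  a + b + c = 13
  4a + 2b + c = 37
  9a + 3b + c = 73
Solving the system yields a = 6, b = 6, c = 1.
So q(u) = 6u^2 + 6u + 1.
The coefficient of u is 6.

6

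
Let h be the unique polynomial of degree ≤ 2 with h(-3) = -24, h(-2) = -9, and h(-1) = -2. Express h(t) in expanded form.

Write h(t) = at^2 + bt + c. Substituting each data point gives a linear system:
  9a - 3b + c = -24
  4a - 2b + c = -9
  a - b + c = -2
Solving the system yields a = -4, b = -5, c = -3.
So h(t) = -4t^2 - 5t - 3.
Check: h(-1) = -2. ✓

h(t) = -4t^2 - 5t - 3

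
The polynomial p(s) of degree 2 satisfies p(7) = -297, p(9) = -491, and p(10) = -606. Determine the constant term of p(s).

4

Write p(s) = as^2 + bs + c. Substituting each data point gives a linear system:
  49a + 7b + c = -297
  81a + 9b + c = -491
  100a + 10b + c = -606
Solving the system yields a = -6, b = -1, c = 4.
So p(s) = -6s^2 - s + 4.
The constant term is 4.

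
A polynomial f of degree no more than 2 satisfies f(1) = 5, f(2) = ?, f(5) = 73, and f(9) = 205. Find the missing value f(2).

16

The 3 known points determine the degree-2 polynomial uniquely.
Write f(x) = ax^2 + bx + c. Substituting each data point gives a linear system:
  a + b + c = 5
  25a + 5b + c = 73
  81a + 9b + c = 205
Solving the system yields a = 2, b = 5, c = -2.
So f(x) = 2x^2 + 5x - 2.
Then f(2) = 16.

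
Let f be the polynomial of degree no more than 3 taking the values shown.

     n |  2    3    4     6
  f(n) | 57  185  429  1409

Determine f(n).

f(n) = 6n^3 + 4n^2 - 6n + 5

Write f(n) = an^3 + bn^2 + cn + d. Substituting each data point gives a linear system:
  8a + 4b + 2c + d = 57
  27a + 9b + 3c + d = 185
  64a + 16b + 4c + d = 429
  216a + 36b + 6c + d = 1409
Solving the system yields a = 6, b = 4, c = -6, d = 5.
So f(n) = 6n³ + 4n² - 6n + 5.
Check: f(3) = 185. ✓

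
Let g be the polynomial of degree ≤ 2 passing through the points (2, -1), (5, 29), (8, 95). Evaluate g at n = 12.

239

Forward differences of the values at n = 2, 5, 8:
  g  : -1  29  95
  Δ  : 30  66
  Δ^2: 36
The second differences are constant, confirming degree 2.
Interpolating (Newton forward form) and evaluating at n = 12 gives g(12) = 239.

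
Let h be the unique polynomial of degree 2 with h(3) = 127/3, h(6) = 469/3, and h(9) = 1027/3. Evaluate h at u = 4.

217/3

Forward differences of the values at u = 3, 6, 9:
  h  : 127/3  469/3  1027/3
  Δ  : 114  186
  Δ^2: 72
The second differences are constant, confirming degree 2.
Interpolating (Newton forward form) and evaluating at u = 4 gives h(4) = 217/3.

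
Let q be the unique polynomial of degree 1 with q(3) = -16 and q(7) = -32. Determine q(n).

q(n) = -4n - 4

Write q(n) = an + b. Substituting each data point gives a linear system:
  3a + b = -16
  7a + b = -32
Solving the system yields a = -4, b = -4.
So q(n) = -4n - 4.
Check: q(7) = -32. ✓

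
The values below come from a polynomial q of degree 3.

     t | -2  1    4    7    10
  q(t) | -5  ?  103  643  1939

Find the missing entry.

-5

The 4 known points determine the degree-3 polynomial uniquely.
Write q(t) = at^3 + bt^2 + ct + d. Substituting each data point gives a linear system:
  -8a + 4b - 2c + d = -5
  64a + 16b + 4c + d = 103
  343a + 49b + 7c + d = 643
  1000a + 100b + 10c + d = 1939
Solving the system yields a = 2, b = 0, c = -6, d = -1.
So q(t) = 2t^3 - 6t - 1.
Then q(1) = -5.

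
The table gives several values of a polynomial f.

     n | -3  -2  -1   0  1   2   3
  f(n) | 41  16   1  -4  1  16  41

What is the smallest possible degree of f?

Forward differences of the values at n = -3, -2, -1, 0, 1, 2, 3:
  f  : 41  16  1  -4  1  16  41
  Δ  : -25  -15  -5  5  15  25
  Δ^2: 10  10  10  10  10
  Δ^3: 0  0  0  0
  Δ^4: 0  0  0
  Δ^5: 0  0
  Δ^6: 0
The second differences are constant (10) and nonzero, while all higher differences vanish, so the minimal degree is 2.

2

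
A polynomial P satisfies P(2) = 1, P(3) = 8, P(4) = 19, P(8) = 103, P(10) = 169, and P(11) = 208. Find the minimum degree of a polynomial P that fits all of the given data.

Divided differences on the nodes 2, 3, 4, 8, 10, 11:
  order 0: 1  8  19  103  169  208
  order 1: 7  11  21  33  39
  order 2: 2  2  2  2
  order 3: 0  0  0
  order 4: 0  0
  order 5: 0
The order-2 divided differences are all 2 (nonzero) and every higher order vanishes, so the data lies on a polynomial of degree exactly 2.

2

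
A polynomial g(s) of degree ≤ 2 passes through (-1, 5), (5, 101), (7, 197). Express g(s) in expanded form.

g(s) = 4s^2 + 1

Using the Lagrange interpolation formula with nodes -1, 5, 7:
  L_0(s) = (s - 5)(s - 7) / 48
  L_1(s) = (s + 1)(s - 7) / -12
  L_2(s) = (s + 1)(s - 5) / 16
Then g(s) = 5·L_0(s) + 101·L_1(s) + 197·L_2(s).
Expanding and collecting terms gives g(s) = 4s^2 + 1.
Check: g(5) = 101. ✓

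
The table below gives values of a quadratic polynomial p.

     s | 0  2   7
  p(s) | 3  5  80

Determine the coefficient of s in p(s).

-3

Write p(s) = as^2 + bs + c. Substituting each data point gives a linear system:
  c = 3
  4a + 2b + c = 5
  49a + 7b + c = 80
Solving the system yields a = 2, b = -3, c = 3.
So p(s) = 2s² - 3s + 3.
The coefficient of s is -3.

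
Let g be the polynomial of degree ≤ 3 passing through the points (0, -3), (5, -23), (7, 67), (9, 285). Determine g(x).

g(x) = x^3 - 5x^2 - 4x - 3

Write g(x) = ax^3 + bx^2 + cx + d. Substituting each data point gives a linear system:
  d = -3
  125a + 25b + 5c + d = -23
  343a + 49b + 7c + d = 67
  729a + 81b + 9c + d = 285
Solving the system yields a = 1, b = -5, c = -4, d = -3.
So g(x) = x^3 - 5x^2 - 4x - 3.
Check: g(0) = -3. ✓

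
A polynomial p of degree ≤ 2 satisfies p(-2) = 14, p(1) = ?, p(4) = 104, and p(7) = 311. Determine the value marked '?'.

5

The 3 known points determine the degree-2 polynomial uniquely.
Write p(n) = an^2 + bn + c. Substituting each data point gives a linear system:
  4a - 2b + c = 14
  16a + 4b + c = 104
  49a + 7b + c = 311
Solving the system yields a = 6, b = 3, c = -4.
So p(n) = 6n² + 3n - 4.
Then p(1) = 5.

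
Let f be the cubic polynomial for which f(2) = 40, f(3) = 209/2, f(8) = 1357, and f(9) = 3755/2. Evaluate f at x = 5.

Write f(x) = ax^3 + bx^2 + cx + d. Substituting each data point gives a linear system:
  8a + 4b + 2c + d = 40
  27a + 9b + 3c + d = 209/2
  512a + 64b + 8c + d = 1357
  729a + 81b + 9c + d = 3755/2
Solving the system yields a = 2, b = 5, c = 3/2, d = 1.
So f(x) = 2x^3 + 5x^2 + (3/2)x + 1.
Then f(5) = 767/2.

767/2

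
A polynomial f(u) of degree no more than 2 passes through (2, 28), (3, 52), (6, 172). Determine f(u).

f(u) = 4u^2 + 4u + 4

Using the Lagrange interpolation formula with nodes 2, 3, 6:
  L_0(u) = (u - 3)(u - 6) / 4
  L_1(u) = (u - 2)(u - 6) / -3
  L_2(u) = (u - 2)(u - 3) / 12
Then f(u) = 28·L_0(u) + 52·L_1(u) + 172·L_2(u).
Expanding and collecting terms gives f(u) = 4u² + 4u + 4.
Check: f(2) = 28. ✓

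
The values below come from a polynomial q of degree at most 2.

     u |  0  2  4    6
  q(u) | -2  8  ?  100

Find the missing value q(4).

The 3 known points determine the degree-2 polynomial uniquely.
Write q(u) = au^2 + bu + c. Substituting each data point gives a linear system:
  c = -2
  4a + 2b + c = 8
  36a + 6b + c = 100
Solving the system yields a = 3, b = -1, c = -2.
So q(u) = 3u² - u - 2.
Then q(4) = 42.

42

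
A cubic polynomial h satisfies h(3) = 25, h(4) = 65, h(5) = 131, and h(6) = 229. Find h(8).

Write h(u) = au^3 + bu^2 + cu + d. Substituting each data point gives a linear system:
  27a + 9b + 3c + d = 25
  64a + 16b + 4c + d = 65
  125a + 25b + 5c + d = 131
  216a + 36b + 6c + d = 229
Solving the system yields a = 1, b = 1, c = -4, d = 1.
So h(u) = u³ + u² - 4u + 1.
Then h(8) = 545.

545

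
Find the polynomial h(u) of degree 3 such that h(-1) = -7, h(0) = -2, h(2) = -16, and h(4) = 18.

Write h(u) = au^3 + bu^2 + cu + d. Substituting each data point gives a linear system:
  -a + b - c + d = -7
  d = -2
  8a + 4b + 2c + d = -16
  64a + 16b + 4c + d = 18
Solving the system yields a = 2, b = -6, c = -3, d = -2.
So h(u) = 2u³ - 6u² - 3u - 2.
Check: h(4) = 18. ✓

h(u) = 2u^3 - 6u^2 - 3u - 2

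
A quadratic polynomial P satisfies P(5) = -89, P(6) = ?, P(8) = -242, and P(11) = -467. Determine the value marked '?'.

The 3 known points determine the degree-2 polynomial uniquely.
Write P(n) = an^2 + bn + c. Substituting each data point gives a linear system:
  25a + 5b + c = -89
  64a + 8b + c = -242
  121a + 11b + c = -467
Solving the system yields a = -4, b = 1, c = 6.
So P(n) = -4n² + n + 6.
Then P(6) = -132.

-132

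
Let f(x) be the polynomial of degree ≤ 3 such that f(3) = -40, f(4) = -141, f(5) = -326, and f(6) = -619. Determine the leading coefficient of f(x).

Write f(x) = ax^3 + bx^2 + cx + d. Substituting each data point gives a linear system:
  27a + 9b + 3c + d = -40
  64a + 16b + 4c + d = -141
  125a + 25b + 5c + d = -326
  216a + 36b + 6c + d = -619
Solving the system yields a = -4, b = 6, c = 5, d = -1.
So f(x) = -4x^3 + 6x^2 + 5x - 1.
The leading coefficient is -4.

-4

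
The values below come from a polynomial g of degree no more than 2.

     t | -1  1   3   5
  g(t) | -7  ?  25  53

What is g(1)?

5

The 3 known points determine the degree-2 polynomial uniquely.
Write g(t) = at^2 + bt + c. Substituting each data point gives a linear system:
  a - b + c = -7
  9a + 3b + c = 25
  25a + 5b + c = 53
Solving the system yields a = 1, b = 6, c = -2.
So g(t) = t^2 + 6t - 2.
Then g(1) = 5.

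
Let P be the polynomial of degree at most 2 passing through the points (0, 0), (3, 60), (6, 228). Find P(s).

P(s) = 6s^2 + 2s

Write P(s) = as^2 + bs + c. Substituting each data point gives a linear system:
  c = 0
  9a + 3b + c = 60
  36a + 6b + c = 228
Solving the system yields a = 6, b = 2, c = 0.
So P(s) = 6s^2 + 2s.
Check: P(6) = 228. ✓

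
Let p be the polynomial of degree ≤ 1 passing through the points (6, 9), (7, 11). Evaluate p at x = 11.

19

Using the Lagrange interpolation formula with nodes 6, 7:
  L_0(x) = (x - 7) / -1
  L_1(x) = (x - 6) / 1
Then p(x) = 9·L_0(x) + 11·L_1(x).
Expanding and collecting terms gives p(x) = 2x - 3.
Evaluating at x = 11: p(11) = 19.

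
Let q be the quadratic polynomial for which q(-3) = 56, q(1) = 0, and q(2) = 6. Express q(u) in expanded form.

Write q(u) = au^2 + bu + c. Substituting each data point gives a linear system:
  9a - 3b + c = 56
  a + b + c = 0
  4a + 2b + c = 6
Solving the system yields a = 4, b = -6, c = 2.
So q(u) = 4u² - 6u + 2.
Check: q(1) = 0. ✓

q(u) = 4u^2 - 6u + 2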